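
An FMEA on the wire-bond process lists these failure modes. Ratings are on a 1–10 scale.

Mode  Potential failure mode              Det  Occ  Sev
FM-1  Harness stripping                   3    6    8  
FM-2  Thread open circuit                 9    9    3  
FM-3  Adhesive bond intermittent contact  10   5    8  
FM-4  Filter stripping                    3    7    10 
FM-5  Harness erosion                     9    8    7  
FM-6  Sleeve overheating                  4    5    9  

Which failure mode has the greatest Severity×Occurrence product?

Criticality = Severity × Occurrence:
  FM-1: 8 × 6 = 48
  FM-2: 3 × 9 = 27
  FM-3: 8 × 5 = 40
  FM-4: 10 × 7 = 70
  FM-5: 7 × 8 = 56
  FM-6: 9 × 5 = 45
Highest criticality is 70 → FM-4.

FM-4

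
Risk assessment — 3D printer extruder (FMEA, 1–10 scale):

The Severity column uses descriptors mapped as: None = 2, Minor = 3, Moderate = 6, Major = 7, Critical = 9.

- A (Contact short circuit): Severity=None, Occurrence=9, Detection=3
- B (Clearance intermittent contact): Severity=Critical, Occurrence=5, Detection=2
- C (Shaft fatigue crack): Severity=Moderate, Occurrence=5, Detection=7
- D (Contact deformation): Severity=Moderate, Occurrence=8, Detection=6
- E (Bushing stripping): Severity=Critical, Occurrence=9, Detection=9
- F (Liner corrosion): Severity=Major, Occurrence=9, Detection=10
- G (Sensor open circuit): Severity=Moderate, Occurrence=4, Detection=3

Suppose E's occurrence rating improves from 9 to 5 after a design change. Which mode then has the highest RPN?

F

RPN = Severity × Occurrence × Detection:
  A: 2 × 9 × 3 = 54
  B: 9 × 5 × 2 = 90
  C: 6 × 5 × 7 = 210
  D: 6 × 8 × 6 = 288
  E: 9 × 9 × 9 = 729
  F: 7 × 9 × 10 = 630
  G: 6 × 4 × 3 = 72
After action: E → 9 × 5 × 9 = 405.
Revised RPNs: F=630, E=405, D=288, C=210, B=90, G=72, A=54.
Highest is now F (630).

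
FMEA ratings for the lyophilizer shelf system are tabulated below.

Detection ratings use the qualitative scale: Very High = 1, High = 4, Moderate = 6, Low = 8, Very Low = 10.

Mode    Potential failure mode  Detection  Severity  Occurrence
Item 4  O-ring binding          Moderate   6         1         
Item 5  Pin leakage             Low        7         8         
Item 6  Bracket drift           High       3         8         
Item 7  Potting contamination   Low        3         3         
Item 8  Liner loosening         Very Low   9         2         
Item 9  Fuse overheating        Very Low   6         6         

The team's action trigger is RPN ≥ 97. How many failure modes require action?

RPN = Severity × Occurrence × Detection:
  Item 4: 6 × 1 × 6 = 36
  Item 5: 7 × 8 × 8 = 448
  Item 6: 3 × 8 × 4 = 96
  Item 7: 3 × 3 × 8 = 72
  Item 8: 9 × 2 × 10 = 180
  Item 9: 6 × 6 × 10 = 360
Modes with RPN ≥ 97: Item 5 (448), Item 8 (180), Item 9 (360) → 3.

3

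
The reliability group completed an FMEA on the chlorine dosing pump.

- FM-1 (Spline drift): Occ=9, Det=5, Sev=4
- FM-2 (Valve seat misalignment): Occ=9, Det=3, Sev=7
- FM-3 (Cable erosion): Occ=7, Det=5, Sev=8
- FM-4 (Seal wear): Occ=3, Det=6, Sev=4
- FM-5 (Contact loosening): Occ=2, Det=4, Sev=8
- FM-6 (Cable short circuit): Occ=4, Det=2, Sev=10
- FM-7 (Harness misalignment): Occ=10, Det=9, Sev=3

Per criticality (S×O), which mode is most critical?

FM-2

Criticality = Severity × Occurrence:
  FM-1: 4 × 9 = 36
  FM-2: 7 × 9 = 63
  FM-3: 8 × 7 = 56
  FM-4: 4 × 3 = 12
  FM-5: 8 × 2 = 16
  FM-6: 10 × 4 = 40
  FM-7: 3 × 10 = 30
Highest criticality is 63 → FM-2.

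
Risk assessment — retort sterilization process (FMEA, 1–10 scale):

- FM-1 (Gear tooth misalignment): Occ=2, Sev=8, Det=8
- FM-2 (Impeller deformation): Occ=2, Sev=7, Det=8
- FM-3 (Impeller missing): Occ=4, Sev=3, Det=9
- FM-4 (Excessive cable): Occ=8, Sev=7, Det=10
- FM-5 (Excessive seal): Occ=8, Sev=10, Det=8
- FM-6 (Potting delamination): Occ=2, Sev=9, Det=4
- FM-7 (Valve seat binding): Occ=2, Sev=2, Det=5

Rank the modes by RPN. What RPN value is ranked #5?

108

RPN = Severity × Occurrence × Detection:
  FM-1: 8 × 2 × 8 = 128
  FM-2: 7 × 2 × 8 = 112
  FM-3: 3 × 4 × 9 = 108
  FM-4: 7 × 8 × 10 = 560
  FM-5: 10 × 8 × 8 = 640
  FM-6: 9 × 2 × 4 = 72
  FM-7: 2 × 2 × 5 = 20
Sorted descending: 640, 560, 128, 112, 108, 72, 20.
The fifth-highest RPN is 108 (FM-3).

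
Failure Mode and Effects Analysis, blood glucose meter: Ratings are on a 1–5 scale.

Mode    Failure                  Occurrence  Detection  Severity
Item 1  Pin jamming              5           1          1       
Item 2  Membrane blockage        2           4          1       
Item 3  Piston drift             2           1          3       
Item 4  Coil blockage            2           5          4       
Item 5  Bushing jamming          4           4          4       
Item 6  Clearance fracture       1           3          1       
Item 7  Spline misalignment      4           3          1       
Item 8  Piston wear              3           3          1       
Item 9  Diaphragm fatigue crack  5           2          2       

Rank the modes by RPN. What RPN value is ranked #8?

5

RPN = Severity × Occurrence × Detection:
  Item 1: 1 × 5 × 1 = 5
  Item 2: 1 × 2 × 4 = 8
  Item 3: 3 × 2 × 1 = 6
  Item 4: 4 × 2 × 5 = 40
  Item 5: 4 × 4 × 4 = 64
  Item 6: 1 × 1 × 3 = 3
  Item 7: 1 × 4 × 3 = 12
  Item 8: 1 × 3 × 3 = 9
  Item 9: 2 × 5 × 2 = 20
Sorted descending: 64, 40, 20, 12, 9, 8, 6, 5, 3.
The eighth-highest RPN is 5 (Item 1).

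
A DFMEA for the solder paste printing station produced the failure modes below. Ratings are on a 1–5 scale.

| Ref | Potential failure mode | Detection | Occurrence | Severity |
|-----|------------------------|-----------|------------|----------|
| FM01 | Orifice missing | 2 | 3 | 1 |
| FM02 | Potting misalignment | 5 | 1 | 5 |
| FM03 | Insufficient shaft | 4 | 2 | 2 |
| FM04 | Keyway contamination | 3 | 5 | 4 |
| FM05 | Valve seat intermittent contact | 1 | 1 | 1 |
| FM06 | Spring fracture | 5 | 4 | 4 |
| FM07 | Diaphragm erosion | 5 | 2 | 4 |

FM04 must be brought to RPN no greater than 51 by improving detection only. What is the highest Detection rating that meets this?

FM04: S=4, O=5, D=3 → current RPN = 60.
Fixed product = 20. Need 20 × D ≤ 51, so D ≤ 51/20 = 2.55.
Maximum integer Detection rating = 2 (gives RPN 40; D=3 would give 60 > 51).

2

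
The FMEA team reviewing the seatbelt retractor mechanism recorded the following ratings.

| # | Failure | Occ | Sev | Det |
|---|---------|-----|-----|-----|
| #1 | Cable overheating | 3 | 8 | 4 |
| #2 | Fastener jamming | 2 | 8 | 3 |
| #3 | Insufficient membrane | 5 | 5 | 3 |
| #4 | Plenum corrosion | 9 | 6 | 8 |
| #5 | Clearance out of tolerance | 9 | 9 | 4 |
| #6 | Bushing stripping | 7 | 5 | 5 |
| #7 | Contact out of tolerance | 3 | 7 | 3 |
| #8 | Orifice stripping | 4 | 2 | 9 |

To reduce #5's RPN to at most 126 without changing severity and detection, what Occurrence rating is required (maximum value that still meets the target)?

3

#5: S=9, O=9, D=4 → current RPN = 324.
Fixed product = 36. Need 36 × O ≤ 126, so O ≤ 126/36 = 3.50.
Maximum integer Occurrence rating = 3 (gives RPN 108; O=4 would give 144 > 126).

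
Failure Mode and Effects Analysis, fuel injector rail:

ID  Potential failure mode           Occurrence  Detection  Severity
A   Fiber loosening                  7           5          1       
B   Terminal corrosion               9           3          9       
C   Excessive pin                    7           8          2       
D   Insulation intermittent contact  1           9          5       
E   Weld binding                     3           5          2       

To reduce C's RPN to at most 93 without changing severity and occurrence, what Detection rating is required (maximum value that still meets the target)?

6

C: S=2, O=7, D=8 → current RPN = 112.
Fixed product = 14. Need 14 × D ≤ 93, so D ≤ 93/14 = 6.64.
Maximum integer Detection rating = 6 (gives RPN 84; D=7 would give 98 > 93).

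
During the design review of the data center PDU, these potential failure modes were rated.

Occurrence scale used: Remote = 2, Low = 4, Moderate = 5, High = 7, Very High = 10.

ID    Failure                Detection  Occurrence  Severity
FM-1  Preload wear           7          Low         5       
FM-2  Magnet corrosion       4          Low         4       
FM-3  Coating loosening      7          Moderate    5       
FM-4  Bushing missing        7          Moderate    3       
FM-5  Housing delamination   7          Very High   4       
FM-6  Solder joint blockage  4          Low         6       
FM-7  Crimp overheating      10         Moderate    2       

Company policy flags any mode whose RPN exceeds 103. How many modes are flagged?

RPN = Severity × Occurrence × Detection:
  FM-1: 5 × 4 × 7 = 140
  FM-2: 4 × 4 × 4 = 64
  FM-3: 5 × 5 × 7 = 175
  FM-4: 3 × 5 × 7 = 105
  FM-5: 4 × 10 × 7 = 280
  FM-6: 6 × 4 × 4 = 96
  FM-7: 2 × 5 × 10 = 100
Modes with RPN > 103: FM-1 (140), FM-3 (175), FM-4 (105), FM-5 (280) → 4.

4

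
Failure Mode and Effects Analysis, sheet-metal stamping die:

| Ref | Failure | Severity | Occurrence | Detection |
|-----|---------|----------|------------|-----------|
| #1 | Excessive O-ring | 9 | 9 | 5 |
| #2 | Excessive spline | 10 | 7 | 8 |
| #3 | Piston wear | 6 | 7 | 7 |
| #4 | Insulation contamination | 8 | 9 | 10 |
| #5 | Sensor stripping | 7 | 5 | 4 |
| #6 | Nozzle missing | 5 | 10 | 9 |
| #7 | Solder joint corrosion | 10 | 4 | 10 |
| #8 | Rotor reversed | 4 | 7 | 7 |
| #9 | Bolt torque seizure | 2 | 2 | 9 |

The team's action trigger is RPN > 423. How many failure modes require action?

3

RPN = Severity × Occurrence × Detection:
  #1: 9 × 9 × 5 = 405
  #2: 10 × 7 × 8 = 560
  #3: 6 × 7 × 7 = 294
  #4: 8 × 9 × 10 = 720
  #5: 7 × 5 × 4 = 140
  #6: 5 × 10 × 9 = 450
  #7: 10 × 4 × 10 = 400
  #8: 4 × 7 × 7 = 196
  #9: 2 × 2 × 9 = 36
Modes with RPN > 423: #2 (560), #4 (720), #6 (450) → 3.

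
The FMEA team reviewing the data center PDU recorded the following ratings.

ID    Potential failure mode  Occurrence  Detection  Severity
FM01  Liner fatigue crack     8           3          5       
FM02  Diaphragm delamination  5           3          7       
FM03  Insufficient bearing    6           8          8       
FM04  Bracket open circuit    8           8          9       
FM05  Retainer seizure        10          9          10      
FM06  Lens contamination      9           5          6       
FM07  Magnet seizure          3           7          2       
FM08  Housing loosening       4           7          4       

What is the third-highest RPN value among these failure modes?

384

RPN = Severity × Occurrence × Detection:
  FM01: 5 × 8 × 3 = 120
  FM02: 7 × 5 × 3 = 105
  FM03: 8 × 6 × 8 = 384
  FM04: 9 × 8 × 8 = 576
  FM05: 10 × 10 × 9 = 900
  FM06: 6 × 9 × 5 = 270
  FM07: 2 × 3 × 7 = 42
  FM08: 4 × 4 × 7 = 112
Sorted descending: 900, 576, 384, 270, 120, 112, 105, 42.
The third-highest RPN is 384 (FM03).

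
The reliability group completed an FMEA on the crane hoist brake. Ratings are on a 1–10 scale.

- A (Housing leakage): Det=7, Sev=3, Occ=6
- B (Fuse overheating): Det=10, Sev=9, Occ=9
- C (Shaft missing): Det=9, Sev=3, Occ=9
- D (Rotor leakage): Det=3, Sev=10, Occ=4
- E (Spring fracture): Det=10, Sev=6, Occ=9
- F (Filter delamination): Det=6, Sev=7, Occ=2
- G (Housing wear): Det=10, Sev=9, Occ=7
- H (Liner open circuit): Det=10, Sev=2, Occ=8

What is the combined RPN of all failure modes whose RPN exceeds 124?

2509

RPN = Severity × Occurrence × Detection:
  A: 3 × 6 × 7 = 126
  B: 9 × 9 × 10 = 810
  C: 3 × 9 × 9 = 243
  D: 10 × 4 × 3 = 120
  E: 6 × 9 × 10 = 540
  F: 7 × 2 × 6 = 84
  G: 9 × 7 × 10 = 630
  H: 2 × 8 × 10 = 160
RPN > 124: A (126), B (810), C (243), E (540), G (630), H (160).
Sum: 126 + 810 + 243 + 540 + 630 + 160 = 2509.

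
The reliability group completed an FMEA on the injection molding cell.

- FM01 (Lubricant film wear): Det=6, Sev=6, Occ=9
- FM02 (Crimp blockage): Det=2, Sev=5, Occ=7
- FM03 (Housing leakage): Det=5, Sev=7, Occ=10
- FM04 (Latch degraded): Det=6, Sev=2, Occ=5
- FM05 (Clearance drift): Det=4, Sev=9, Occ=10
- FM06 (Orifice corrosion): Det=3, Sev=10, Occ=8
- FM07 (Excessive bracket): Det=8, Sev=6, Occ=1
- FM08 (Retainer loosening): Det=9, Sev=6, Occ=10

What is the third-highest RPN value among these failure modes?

350

RPN = Severity × Occurrence × Detection:
  FM01: 6 × 9 × 6 = 324
  FM02: 5 × 7 × 2 = 70
  FM03: 7 × 10 × 5 = 350
  FM04: 2 × 5 × 6 = 60
  FM05: 9 × 10 × 4 = 360
  FM06: 10 × 8 × 3 = 240
  FM07: 6 × 1 × 8 = 48
  FM08: 6 × 10 × 9 = 540
Sorted descending: 540, 360, 350, 324, 240, 70, 60, 48.
The third-highest RPN is 350 (FM03).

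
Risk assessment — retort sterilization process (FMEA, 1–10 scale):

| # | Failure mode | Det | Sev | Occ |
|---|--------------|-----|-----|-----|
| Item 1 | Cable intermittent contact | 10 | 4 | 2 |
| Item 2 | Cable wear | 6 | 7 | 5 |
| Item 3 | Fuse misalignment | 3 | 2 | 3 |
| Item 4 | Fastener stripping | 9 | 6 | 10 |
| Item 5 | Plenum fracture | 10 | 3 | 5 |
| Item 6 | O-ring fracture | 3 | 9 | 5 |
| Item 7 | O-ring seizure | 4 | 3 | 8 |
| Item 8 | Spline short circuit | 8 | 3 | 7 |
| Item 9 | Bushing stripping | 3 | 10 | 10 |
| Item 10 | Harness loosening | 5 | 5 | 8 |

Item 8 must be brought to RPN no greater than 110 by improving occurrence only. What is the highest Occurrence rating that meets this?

4

Item 8: S=3, O=7, D=8 → current RPN = 168.
Fixed product = 24. Need 24 × O ≤ 110, so O ≤ 110/24 = 4.58.
Maximum integer Occurrence rating = 4 (gives RPN 96; O=5 would give 120 > 110).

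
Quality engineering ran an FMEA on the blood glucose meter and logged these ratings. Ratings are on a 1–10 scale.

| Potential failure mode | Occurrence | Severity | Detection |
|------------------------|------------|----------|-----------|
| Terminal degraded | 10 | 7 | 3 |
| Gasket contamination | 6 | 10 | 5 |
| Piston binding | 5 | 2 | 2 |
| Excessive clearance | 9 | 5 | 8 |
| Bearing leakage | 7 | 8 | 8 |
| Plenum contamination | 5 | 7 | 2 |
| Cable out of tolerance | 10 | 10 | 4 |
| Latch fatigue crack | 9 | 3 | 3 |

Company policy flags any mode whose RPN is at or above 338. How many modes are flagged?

RPN = Severity × Occurrence × Detection:
  Terminal degraded: 7 × 10 × 3 = 210
  Gasket contamination: 10 × 6 × 5 = 300
  Piston binding: 2 × 5 × 2 = 20
  Excessive clearance: 5 × 9 × 8 = 360
  Bearing leakage: 8 × 7 × 8 = 448
  Plenum contamination: 7 × 5 × 2 = 70
  Cable out of tolerance: 10 × 10 × 4 = 400
  Latch fatigue crack: 3 × 9 × 3 = 81
Modes with RPN ≥ 338: Excessive clearance (360), Bearing leakage (448), Cable out of tolerance (400) → 3.

3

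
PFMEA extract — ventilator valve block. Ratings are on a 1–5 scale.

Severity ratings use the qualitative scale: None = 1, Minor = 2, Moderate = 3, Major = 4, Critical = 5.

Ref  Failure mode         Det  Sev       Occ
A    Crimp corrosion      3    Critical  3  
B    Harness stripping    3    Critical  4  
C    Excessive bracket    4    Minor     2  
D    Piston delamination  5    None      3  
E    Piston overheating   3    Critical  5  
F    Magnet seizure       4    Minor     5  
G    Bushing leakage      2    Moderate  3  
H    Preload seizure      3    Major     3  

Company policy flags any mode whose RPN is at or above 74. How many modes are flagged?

RPN = Severity × Occurrence × Detection:
  A: 5 × 3 × 3 = 45
  B: 5 × 4 × 3 = 60
  C: 2 × 2 × 4 = 16
  D: 1 × 3 × 5 = 15
  E: 5 × 5 × 3 = 75
  F: 2 × 5 × 4 = 40
  G: 3 × 3 × 2 = 18
  H: 4 × 3 × 3 = 36
Modes with RPN ≥ 74: E (75) → 1.

1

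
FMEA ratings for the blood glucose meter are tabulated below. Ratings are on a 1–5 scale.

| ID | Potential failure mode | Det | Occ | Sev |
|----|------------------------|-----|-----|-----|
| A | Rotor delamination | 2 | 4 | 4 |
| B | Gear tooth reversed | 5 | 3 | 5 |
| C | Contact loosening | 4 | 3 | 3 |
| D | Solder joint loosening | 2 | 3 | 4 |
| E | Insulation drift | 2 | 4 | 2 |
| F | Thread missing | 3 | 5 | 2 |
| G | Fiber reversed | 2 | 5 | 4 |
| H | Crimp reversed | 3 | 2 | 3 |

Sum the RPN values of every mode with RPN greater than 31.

183

RPN = Severity × Occurrence × Detection:
  A: 4 × 4 × 2 = 32
  B: 5 × 3 × 5 = 75
  C: 3 × 3 × 4 = 36
  D: 4 × 3 × 2 = 24
  E: 2 × 4 × 2 = 16
  F: 2 × 5 × 3 = 30
  G: 4 × 5 × 2 = 40
  H: 3 × 2 × 3 = 18
RPN > 31: A (32), B (75), C (36), G (40).
Sum: 32 + 75 + 36 + 40 = 183.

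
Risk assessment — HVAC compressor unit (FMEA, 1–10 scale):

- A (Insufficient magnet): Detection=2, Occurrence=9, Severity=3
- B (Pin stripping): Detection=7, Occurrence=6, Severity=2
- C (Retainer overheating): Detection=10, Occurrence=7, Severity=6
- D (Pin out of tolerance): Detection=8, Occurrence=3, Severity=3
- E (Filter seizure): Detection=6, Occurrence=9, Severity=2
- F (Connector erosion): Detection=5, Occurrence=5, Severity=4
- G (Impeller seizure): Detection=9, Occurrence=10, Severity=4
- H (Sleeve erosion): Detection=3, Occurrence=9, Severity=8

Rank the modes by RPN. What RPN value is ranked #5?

RPN = Severity × Occurrence × Detection:
  A: 3 × 9 × 2 = 54
  B: 2 × 6 × 7 = 84
  C: 6 × 7 × 10 = 420
  D: 3 × 3 × 8 = 72
  E: 2 × 9 × 6 = 108
  F: 4 × 5 × 5 = 100
  G: 4 × 10 × 9 = 360
  H: 8 × 9 × 3 = 216
Sorted descending: 420, 360, 216, 108, 100, 84, 72, 54.
The fifth-highest RPN is 100 (F).

100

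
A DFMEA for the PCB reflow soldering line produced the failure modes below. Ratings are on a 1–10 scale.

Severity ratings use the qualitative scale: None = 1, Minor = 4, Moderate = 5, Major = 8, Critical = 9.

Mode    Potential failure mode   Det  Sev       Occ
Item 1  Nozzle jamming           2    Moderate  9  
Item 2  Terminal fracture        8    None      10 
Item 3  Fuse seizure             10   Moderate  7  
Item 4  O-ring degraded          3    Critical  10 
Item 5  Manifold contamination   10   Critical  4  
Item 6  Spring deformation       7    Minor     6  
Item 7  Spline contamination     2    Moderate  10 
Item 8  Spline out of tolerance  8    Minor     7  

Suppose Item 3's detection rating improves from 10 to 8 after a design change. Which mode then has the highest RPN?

Item 5

RPN = Severity × Occurrence × Detection:
  Item 1: 5 × 9 × 2 = 90
  Item 2: 1 × 10 × 8 = 80
  Item 3: 5 × 7 × 10 = 350
  Item 4: 9 × 10 × 3 = 270
  Item 5: 9 × 4 × 10 = 360
  Item 6: 4 × 6 × 7 = 168
  Item 7: 5 × 10 × 2 = 100
  Item 8: 4 × 7 × 8 = 224
After action: Item 3 → 5 × 7 × 8 = 280.
Revised RPNs: Item 5=360, Item 3=280, Item 4=270, Item 8=224, Item 6=168, Item 7=100, Item 1=90, Item 2=80.
Highest is now Item 5 (360).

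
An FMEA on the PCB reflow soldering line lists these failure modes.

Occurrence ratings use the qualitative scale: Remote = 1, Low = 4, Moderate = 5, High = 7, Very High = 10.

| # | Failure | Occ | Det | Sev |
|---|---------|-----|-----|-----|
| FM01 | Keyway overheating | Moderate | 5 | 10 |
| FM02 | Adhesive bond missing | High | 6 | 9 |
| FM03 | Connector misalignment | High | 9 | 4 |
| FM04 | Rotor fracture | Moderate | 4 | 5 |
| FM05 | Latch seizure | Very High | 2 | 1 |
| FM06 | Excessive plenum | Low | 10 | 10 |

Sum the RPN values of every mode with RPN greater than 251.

1030

RPN = Severity × Occurrence × Detection:
  FM01: 10 × 5 × 5 = 250
  FM02: 9 × 7 × 6 = 378
  FM03: 4 × 7 × 9 = 252
  FM04: 5 × 5 × 4 = 100
  FM05: 1 × 10 × 2 = 20
  FM06: 10 × 4 × 10 = 400
RPN > 251: FM02 (378), FM03 (252), FM06 (400).
Sum: 378 + 252 + 400 = 1030.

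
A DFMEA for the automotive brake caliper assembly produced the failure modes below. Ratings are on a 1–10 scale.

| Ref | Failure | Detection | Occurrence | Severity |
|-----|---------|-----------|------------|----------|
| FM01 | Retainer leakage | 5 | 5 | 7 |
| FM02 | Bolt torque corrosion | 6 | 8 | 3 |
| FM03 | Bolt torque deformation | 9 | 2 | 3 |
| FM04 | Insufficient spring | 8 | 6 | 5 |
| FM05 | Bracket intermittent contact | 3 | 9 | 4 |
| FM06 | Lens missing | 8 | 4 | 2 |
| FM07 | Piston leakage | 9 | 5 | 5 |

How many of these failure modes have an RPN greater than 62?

6

RPN = Severity × Occurrence × Detection:
  FM01: 7 × 5 × 5 = 175
  FM02: 3 × 8 × 6 = 144
  FM03: 3 × 2 × 9 = 54
  FM04: 5 × 6 × 8 = 240
  FM05: 4 × 9 × 3 = 108
  FM06: 2 × 4 × 8 = 64
  FM07: 5 × 5 × 9 = 225
Modes with RPN > 62: FM01 (175), FM02 (144), FM04 (240), FM05 (108), FM06 (64), FM07 (225) → 6.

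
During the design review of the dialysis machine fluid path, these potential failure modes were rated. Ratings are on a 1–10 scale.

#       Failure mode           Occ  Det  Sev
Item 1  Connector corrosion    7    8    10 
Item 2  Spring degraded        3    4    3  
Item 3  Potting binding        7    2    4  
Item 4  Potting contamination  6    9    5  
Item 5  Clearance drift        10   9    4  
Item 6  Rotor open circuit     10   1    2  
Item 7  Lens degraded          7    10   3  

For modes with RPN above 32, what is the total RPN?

RPN = Severity × Occurrence × Detection:
  Item 1: 10 × 7 × 8 = 560
  Item 2: 3 × 3 × 4 = 36
  Item 3: 4 × 7 × 2 = 56
  Item 4: 5 × 6 × 9 = 270
  Item 5: 4 × 10 × 9 = 360
  Item 6: 2 × 10 × 1 = 20
  Item 7: 3 × 7 × 10 = 210
RPN > 32: Item 1 (560), Item 2 (36), Item 3 (56), Item 4 (270), Item 5 (360), Item 7 (210).
Sum: 560 + 36 + 56 + 270 + 360 + 210 = 1492.

1492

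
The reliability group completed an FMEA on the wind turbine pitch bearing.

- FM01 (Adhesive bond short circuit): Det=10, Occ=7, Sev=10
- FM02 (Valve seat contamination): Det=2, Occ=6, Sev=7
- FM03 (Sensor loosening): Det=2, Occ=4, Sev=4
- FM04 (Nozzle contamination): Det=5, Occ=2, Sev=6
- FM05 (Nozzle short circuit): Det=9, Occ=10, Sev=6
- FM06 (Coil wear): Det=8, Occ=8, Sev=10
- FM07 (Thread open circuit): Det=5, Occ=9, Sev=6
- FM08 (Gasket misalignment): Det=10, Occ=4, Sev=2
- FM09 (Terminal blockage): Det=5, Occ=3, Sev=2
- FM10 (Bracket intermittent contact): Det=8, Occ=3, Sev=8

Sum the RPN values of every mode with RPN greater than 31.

2598

RPN = Severity × Occurrence × Detection:
  FM01: 10 × 7 × 10 = 700
  FM02: 7 × 6 × 2 = 84
  FM03: 4 × 4 × 2 = 32
  FM04: 6 × 2 × 5 = 60
  FM05: 6 × 10 × 9 = 540
  FM06: 10 × 8 × 8 = 640
  FM07: 6 × 9 × 5 = 270
  FM08: 2 × 4 × 10 = 80
  FM09: 2 × 3 × 5 = 30
  FM10: 8 × 3 × 8 = 192
RPN > 31: FM01 (700), FM02 (84), FM03 (32), FM04 (60), FM05 (540), FM06 (640), FM07 (270), FM08 (80), FM10 (192).
Sum: 700 + 84 + 32 + 60 + 540 + 640 + 270 + 80 + 192 = 2598.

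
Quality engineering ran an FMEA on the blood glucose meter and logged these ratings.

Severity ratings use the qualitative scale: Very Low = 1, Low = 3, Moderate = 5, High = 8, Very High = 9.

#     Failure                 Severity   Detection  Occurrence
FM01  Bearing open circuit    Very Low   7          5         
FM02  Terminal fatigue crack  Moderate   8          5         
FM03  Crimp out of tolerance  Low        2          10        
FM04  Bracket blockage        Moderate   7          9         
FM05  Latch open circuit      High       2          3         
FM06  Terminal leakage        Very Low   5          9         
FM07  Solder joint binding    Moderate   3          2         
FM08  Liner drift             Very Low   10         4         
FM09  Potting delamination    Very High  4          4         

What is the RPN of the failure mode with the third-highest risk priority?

144

RPN = Severity × Occurrence × Detection:
  FM01: 1 × 5 × 7 = 35
  FM02: 5 × 5 × 8 = 200
  FM03: 3 × 10 × 2 = 60
  FM04: 5 × 9 × 7 = 315
  FM05: 8 × 3 × 2 = 48
  FM06: 1 × 9 × 5 = 45
  FM07: 5 × 2 × 3 = 30
  FM08: 1 × 4 × 10 = 40
  FM09: 9 × 4 × 4 = 144
Sorted descending: 315, 200, 144, 60, 48, 45, 40, 35, 30.
The third-highest RPN is 144 (FM09).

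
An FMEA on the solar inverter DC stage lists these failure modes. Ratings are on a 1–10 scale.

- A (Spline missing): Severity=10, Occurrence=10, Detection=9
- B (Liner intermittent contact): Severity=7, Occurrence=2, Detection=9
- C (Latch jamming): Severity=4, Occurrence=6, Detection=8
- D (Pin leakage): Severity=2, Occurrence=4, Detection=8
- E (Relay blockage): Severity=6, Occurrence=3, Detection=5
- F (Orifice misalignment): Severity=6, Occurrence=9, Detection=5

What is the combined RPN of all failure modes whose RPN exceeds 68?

1578

RPN = Severity × Occurrence × Detection:
  A: 10 × 10 × 9 = 900
  B: 7 × 2 × 9 = 126
  C: 4 × 6 × 8 = 192
  D: 2 × 4 × 8 = 64
  E: 6 × 3 × 5 = 90
  F: 6 × 9 × 5 = 270
RPN > 68: A (900), B (126), C (192), E (90), F (270).
Sum: 900 + 126 + 192 + 90 + 270 = 1578.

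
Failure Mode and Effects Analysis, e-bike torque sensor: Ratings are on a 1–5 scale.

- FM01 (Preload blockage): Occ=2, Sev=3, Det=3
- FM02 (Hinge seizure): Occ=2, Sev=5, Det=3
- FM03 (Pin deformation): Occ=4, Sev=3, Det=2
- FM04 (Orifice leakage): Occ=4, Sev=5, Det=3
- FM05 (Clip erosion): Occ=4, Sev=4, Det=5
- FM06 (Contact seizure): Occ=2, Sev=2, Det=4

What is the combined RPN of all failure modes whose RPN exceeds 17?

RPN = Severity × Occurrence × Detection:
  FM01: 3 × 2 × 3 = 18
  FM02: 5 × 2 × 3 = 30
  FM03: 3 × 4 × 2 = 24
  FM04: 5 × 4 × 3 = 60
  FM05: 4 × 4 × 5 = 80
  FM06: 2 × 2 × 4 = 16
RPN > 17: FM01 (18), FM02 (30), FM03 (24), FM04 (60), FM05 (80).
Sum: 18 + 30 + 24 + 60 + 80 = 212.

212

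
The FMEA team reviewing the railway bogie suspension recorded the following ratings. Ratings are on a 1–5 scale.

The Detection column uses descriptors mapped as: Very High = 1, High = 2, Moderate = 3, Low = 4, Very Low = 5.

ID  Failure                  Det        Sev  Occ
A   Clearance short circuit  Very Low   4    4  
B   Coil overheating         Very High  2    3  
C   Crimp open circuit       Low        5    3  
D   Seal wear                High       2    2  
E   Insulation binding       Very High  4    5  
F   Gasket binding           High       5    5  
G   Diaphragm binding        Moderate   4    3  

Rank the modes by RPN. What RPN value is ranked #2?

RPN = Severity × Occurrence × Detection:
  A: 4 × 4 × 5 = 80
  B: 2 × 3 × 1 = 6
  C: 5 × 3 × 4 = 60
  D: 2 × 2 × 2 = 8
  E: 4 × 5 × 1 = 20
  F: 5 × 5 × 2 = 50
  G: 4 × 3 × 3 = 36
Sorted descending: 80, 60, 50, 36, 20, 8, 6.
The second-highest RPN is 60 (C).

60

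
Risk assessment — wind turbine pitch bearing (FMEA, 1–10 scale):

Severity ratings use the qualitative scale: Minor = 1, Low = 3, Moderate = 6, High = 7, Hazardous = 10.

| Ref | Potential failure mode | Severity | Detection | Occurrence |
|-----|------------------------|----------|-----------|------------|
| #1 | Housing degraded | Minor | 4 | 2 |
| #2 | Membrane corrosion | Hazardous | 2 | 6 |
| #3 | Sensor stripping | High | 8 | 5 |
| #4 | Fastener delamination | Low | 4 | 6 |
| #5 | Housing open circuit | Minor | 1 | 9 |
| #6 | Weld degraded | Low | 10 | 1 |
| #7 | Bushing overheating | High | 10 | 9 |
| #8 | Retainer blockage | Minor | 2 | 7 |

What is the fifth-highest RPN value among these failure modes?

RPN = Severity × Occurrence × Detection:
  #1: 1 × 2 × 4 = 8
  #2: 10 × 6 × 2 = 120
  #3: 7 × 5 × 8 = 280
  #4: 3 × 6 × 4 = 72
  #5: 1 × 9 × 1 = 9
  #6: 3 × 1 × 10 = 30
  #7: 7 × 9 × 10 = 630
  #8: 1 × 7 × 2 = 14
Sorted descending: 630, 280, 120, 72, 30, 14, 9, 8.
The fifth-highest RPN is 30 (#6).

30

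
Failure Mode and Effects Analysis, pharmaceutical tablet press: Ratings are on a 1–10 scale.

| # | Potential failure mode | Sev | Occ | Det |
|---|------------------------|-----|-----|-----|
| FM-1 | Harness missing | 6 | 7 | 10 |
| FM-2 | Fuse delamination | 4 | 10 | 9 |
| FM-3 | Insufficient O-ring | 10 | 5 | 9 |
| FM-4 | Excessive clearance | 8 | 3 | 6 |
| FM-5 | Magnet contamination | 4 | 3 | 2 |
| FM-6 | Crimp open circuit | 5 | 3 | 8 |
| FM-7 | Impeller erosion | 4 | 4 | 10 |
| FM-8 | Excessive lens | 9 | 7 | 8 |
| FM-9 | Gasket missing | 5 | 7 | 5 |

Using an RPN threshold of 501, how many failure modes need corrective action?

1

RPN = Severity × Occurrence × Detection:
  FM-1: 6 × 7 × 10 = 420
  FM-2: 4 × 10 × 9 = 360
  FM-3: 10 × 5 × 9 = 450
  FM-4: 8 × 3 × 6 = 144
  FM-5: 4 × 3 × 2 = 24
  FM-6: 5 × 3 × 8 = 120
  FM-7: 4 × 4 × 10 = 160
  FM-8: 9 × 7 × 8 = 504
  FM-9: 5 × 7 × 5 = 175
Modes with RPN ≥ 501: FM-8 (504) → 1.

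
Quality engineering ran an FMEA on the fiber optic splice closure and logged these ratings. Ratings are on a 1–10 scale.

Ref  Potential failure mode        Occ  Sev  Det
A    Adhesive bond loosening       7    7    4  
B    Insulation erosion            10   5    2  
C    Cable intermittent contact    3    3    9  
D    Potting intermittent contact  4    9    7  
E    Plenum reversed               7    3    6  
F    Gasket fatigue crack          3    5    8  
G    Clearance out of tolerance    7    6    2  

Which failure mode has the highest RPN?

D

RPN = Severity × Occurrence × Detection:
  A: 7 × 7 × 4 = 196
  B: 5 × 10 × 2 = 100
  C: 3 × 3 × 9 = 81
  D: 9 × 4 × 7 = 252
  E: 3 × 7 × 6 = 126
  F: 5 × 3 × 8 = 120
  G: 6 × 7 × 2 = 84
Highest RPN is 252 → D.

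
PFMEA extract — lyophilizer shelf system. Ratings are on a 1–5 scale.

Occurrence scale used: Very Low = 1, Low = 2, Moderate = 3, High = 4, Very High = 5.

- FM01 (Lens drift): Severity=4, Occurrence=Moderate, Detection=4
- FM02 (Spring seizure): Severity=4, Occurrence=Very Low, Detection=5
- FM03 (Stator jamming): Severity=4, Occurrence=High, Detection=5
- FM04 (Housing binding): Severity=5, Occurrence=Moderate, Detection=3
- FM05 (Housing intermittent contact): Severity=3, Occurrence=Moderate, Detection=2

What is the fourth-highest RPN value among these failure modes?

RPN = Severity × Occurrence × Detection:
  FM01: 4 × 3 × 4 = 48
  FM02: 4 × 1 × 5 = 20
  FM03: 4 × 4 × 5 = 80
  FM04: 5 × 3 × 3 = 45
  FM05: 3 × 3 × 2 = 18
Sorted descending: 80, 48, 45, 20, 18.
The fourth-highest RPN is 20 (FM02).

20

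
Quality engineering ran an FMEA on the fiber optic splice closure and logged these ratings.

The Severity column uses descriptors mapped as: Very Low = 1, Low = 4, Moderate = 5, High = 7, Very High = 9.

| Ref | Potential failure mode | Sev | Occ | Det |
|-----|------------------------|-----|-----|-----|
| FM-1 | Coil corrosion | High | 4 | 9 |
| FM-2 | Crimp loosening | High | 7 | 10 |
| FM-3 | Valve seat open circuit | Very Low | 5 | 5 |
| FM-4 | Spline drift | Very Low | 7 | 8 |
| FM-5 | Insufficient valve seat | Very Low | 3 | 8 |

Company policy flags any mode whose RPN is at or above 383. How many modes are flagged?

1

RPN = Severity × Occurrence × Detection:
  FM-1: 7 × 4 × 9 = 252
  FM-2: 7 × 7 × 10 = 490
  FM-3: 1 × 5 × 5 = 25
  FM-4: 1 × 7 × 8 = 56
  FM-5: 1 × 3 × 8 = 24
Modes with RPN ≥ 383: FM-2 (490) → 1.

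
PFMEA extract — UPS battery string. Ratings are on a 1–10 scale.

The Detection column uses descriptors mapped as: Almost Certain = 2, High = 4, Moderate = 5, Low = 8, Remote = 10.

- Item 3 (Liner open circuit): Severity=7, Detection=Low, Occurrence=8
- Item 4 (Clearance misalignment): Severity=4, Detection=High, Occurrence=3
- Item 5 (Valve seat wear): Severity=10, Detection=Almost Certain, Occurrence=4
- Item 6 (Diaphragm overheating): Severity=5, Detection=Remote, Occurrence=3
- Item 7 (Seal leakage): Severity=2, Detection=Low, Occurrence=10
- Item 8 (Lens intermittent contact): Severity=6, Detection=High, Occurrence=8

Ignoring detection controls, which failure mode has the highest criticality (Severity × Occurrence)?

Item 3

Criticality = Severity × Occurrence:
  Item 3: 7 × 8 = 56
  Item 4: 4 × 3 = 12
  Item 5: 10 × 4 = 40
  Item 6: 5 × 3 = 15
  Item 7: 2 × 10 = 20
  Item 8: 6 × 8 = 48
Highest criticality is 56 → Item 3.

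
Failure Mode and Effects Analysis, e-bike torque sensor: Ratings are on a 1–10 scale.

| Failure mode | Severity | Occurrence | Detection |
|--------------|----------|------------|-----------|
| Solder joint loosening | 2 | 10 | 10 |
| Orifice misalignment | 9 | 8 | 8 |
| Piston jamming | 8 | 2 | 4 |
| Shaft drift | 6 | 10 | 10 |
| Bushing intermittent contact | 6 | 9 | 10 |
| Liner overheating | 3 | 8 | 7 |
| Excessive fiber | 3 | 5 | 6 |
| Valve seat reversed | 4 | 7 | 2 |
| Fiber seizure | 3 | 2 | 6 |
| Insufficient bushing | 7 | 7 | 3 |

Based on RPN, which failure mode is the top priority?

RPN = Severity × Occurrence × Detection:
  Solder joint loosening: 2 × 10 × 10 = 200
  Orifice misalignment: 9 × 8 × 8 = 576
  Piston jamming: 8 × 2 × 4 = 64
  Shaft drift: 6 × 10 × 10 = 600
  Bushing intermittent contact: 6 × 9 × 10 = 540
  Liner overheating: 3 × 8 × 7 = 168
  Excessive fiber: 3 × 5 × 6 = 90
  Valve seat reversed: 4 × 7 × 2 = 56
  Fiber seizure: 3 × 2 × 6 = 36
  Insufficient bushing: 7 × 7 × 3 = 147
Highest RPN is 600 → Shaft drift.

Shaft drift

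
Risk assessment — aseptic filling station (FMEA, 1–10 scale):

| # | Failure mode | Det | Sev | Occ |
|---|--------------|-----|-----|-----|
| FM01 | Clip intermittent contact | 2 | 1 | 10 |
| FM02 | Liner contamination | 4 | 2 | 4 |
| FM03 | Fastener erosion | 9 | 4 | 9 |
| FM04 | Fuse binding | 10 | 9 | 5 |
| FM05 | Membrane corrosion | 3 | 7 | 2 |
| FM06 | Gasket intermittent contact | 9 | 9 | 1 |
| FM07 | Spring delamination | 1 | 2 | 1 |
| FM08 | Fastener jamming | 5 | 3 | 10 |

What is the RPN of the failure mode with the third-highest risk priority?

150

RPN = Severity × Occurrence × Detection:
  FM01: 1 × 10 × 2 = 20
  FM02: 2 × 4 × 4 = 32
  FM03: 4 × 9 × 9 = 324
  FM04: 9 × 5 × 10 = 450
  FM05: 7 × 2 × 3 = 42
  FM06: 9 × 1 × 9 = 81
  FM07: 2 × 1 × 1 = 2
  FM08: 3 × 10 × 5 = 150
Sorted descending: 450, 324, 150, 81, 42, 32, 20, 2.
The third-highest RPN is 150 (FM08).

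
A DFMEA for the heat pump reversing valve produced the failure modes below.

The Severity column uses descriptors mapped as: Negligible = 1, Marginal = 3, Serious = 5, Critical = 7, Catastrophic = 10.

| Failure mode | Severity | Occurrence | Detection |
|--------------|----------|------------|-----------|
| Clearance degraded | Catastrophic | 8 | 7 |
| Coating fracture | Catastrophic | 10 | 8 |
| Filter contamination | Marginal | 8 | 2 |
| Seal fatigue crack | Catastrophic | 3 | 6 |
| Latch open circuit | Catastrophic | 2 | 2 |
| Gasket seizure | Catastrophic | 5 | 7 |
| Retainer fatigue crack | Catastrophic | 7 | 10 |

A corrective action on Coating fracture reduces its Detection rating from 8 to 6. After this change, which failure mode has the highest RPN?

Retainer fatigue crack

RPN = Severity × Occurrence × Detection:
  Clearance degraded: 10 × 8 × 7 = 560
  Coating fracture: 10 × 10 × 8 = 800
  Filter contamination: 3 × 8 × 2 = 48
  Seal fatigue crack: 10 × 3 × 6 = 180
  Latch open circuit: 10 × 2 × 2 = 40
  Gasket seizure: 10 × 5 × 7 = 350
  Retainer fatigue crack: 10 × 7 × 10 = 700
After action: Coating fracture → 10 × 10 × 6 = 600.
Revised RPNs: Retainer fatigue crack=700, Coating fracture=600, Clearance degraded=560, Gasket seizure=350, Seal fatigue crack=180, Filter contamination=48, Latch open circuit=40.
Highest is now Retainer fatigue crack (700).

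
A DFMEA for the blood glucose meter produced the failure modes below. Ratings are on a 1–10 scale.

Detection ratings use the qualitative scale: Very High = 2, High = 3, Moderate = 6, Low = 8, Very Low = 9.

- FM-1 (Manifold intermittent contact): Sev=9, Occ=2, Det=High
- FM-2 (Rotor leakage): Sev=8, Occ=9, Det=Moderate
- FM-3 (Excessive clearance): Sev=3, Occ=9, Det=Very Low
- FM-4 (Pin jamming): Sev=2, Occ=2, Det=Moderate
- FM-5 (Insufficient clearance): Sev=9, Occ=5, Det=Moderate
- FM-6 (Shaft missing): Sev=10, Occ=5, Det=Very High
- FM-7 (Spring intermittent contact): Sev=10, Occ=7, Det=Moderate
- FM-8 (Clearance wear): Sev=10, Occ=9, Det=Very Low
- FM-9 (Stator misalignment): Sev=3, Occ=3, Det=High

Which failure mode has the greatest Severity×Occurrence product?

Criticality = Severity × Occurrence:
  FM-1: 9 × 2 = 18
  FM-2: 8 × 9 = 72
  FM-3: 3 × 9 = 27
  FM-4: 2 × 2 = 4
  FM-5: 9 × 5 = 45
  FM-6: 10 × 5 = 50
  FM-7: 10 × 7 = 70
  FM-8: 10 × 9 = 90
  FM-9: 3 × 3 = 9
Highest criticality is 90 → FM-8.

FM-8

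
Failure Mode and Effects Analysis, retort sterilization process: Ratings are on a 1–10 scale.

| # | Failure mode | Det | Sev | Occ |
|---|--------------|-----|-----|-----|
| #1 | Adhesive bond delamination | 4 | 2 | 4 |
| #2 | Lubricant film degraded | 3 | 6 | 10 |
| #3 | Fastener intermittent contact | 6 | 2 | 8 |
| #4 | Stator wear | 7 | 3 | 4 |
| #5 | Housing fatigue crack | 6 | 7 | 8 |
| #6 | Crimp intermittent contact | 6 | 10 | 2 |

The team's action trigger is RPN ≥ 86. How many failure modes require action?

4

RPN = Severity × Occurrence × Detection:
  #1: 2 × 4 × 4 = 32
  #2: 6 × 10 × 3 = 180
  #3: 2 × 8 × 6 = 96
  #4: 3 × 4 × 7 = 84
  #5: 7 × 8 × 6 = 336
  #6: 10 × 2 × 6 = 120
Modes with RPN ≥ 86: #2 (180), #3 (96), #5 (336), #6 (120) → 4.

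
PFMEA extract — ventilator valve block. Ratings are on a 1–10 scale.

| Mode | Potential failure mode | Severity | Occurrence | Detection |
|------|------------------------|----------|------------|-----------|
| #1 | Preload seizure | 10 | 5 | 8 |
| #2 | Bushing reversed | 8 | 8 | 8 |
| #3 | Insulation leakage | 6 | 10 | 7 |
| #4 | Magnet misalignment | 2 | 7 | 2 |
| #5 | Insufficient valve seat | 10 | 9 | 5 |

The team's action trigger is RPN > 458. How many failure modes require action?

RPN = Severity × Occurrence × Detection:
  #1: 10 × 5 × 8 = 400
  #2: 8 × 8 × 8 = 512
  #3: 6 × 10 × 7 = 420
  #4: 2 × 7 × 2 = 28
  #5: 10 × 9 × 5 = 450
Modes with RPN > 458: #2 (512) → 1.

1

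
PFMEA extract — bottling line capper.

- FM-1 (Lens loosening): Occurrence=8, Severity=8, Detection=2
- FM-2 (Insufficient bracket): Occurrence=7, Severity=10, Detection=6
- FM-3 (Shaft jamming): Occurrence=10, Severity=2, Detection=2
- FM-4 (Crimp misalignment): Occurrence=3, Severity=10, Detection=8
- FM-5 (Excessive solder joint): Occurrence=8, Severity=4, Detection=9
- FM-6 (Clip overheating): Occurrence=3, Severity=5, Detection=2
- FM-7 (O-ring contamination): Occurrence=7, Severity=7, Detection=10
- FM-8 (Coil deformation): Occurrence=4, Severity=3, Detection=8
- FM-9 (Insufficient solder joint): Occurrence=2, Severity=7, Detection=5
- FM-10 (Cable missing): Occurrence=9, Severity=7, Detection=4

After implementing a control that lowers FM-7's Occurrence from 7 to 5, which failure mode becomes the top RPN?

RPN = Severity × Occurrence × Detection:
  FM-1: 8 × 8 × 2 = 128
  FM-2: 10 × 7 × 6 = 420
  FM-3: 2 × 10 × 2 = 40
  FM-4: 10 × 3 × 8 = 240
  FM-5: 4 × 8 × 9 = 288
  FM-6: 5 × 3 × 2 = 30
  FM-7: 7 × 7 × 10 = 490
  FM-8: 3 × 4 × 8 = 96
  FM-9: 7 × 2 × 5 = 70
  FM-10: 7 × 9 × 4 = 252
After action: FM-7 → 7 × 5 × 10 = 350.
Revised RPNs: FM-2=420, FM-7=350, FM-5=288, FM-10=252, FM-4=240, FM-1=128, FM-8=96, FM-9=70, FM-3=40, FM-6=30.
Highest is now FM-2 (420).

FM-2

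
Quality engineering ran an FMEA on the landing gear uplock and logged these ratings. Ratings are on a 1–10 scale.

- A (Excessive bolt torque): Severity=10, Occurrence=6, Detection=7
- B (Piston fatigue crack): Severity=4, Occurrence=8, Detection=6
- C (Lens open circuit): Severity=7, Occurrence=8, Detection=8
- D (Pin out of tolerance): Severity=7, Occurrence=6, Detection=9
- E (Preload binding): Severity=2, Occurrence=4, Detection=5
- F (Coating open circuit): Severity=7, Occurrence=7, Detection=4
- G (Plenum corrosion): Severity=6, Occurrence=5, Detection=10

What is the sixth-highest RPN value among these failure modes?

192

RPN = Severity × Occurrence × Detection:
  A: 10 × 6 × 7 = 420
  B: 4 × 8 × 6 = 192
  C: 7 × 8 × 8 = 448
  D: 7 × 6 × 9 = 378
  E: 2 × 4 × 5 = 40
  F: 7 × 7 × 4 = 196
  G: 6 × 5 × 10 = 300
Sorted descending: 448, 420, 378, 300, 196, 192, 40.
The sixth-highest RPN is 192 (B).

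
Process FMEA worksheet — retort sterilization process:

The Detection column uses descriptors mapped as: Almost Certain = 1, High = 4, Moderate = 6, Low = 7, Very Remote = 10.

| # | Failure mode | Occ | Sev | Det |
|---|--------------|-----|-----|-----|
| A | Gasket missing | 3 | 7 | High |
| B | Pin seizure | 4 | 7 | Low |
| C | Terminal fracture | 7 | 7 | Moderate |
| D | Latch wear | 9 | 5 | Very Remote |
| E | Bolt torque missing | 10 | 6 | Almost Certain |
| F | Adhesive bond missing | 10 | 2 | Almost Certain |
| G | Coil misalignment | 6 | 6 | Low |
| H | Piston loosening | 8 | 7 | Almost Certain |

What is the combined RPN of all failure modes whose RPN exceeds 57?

1336

RPN = Severity × Occurrence × Detection:
  A: 7 × 3 × 4 = 84
  B: 7 × 4 × 7 = 196
  C: 7 × 7 × 6 = 294
  D: 5 × 9 × 10 = 450
  E: 6 × 10 × 1 = 60
  F: 2 × 10 × 1 = 20
  G: 6 × 6 × 7 = 252
  H: 7 × 8 × 1 = 56
RPN > 57: A (84), B (196), C (294), D (450), E (60), G (252).
Sum: 84 + 196 + 294 + 450 + 60 + 252 = 1336.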